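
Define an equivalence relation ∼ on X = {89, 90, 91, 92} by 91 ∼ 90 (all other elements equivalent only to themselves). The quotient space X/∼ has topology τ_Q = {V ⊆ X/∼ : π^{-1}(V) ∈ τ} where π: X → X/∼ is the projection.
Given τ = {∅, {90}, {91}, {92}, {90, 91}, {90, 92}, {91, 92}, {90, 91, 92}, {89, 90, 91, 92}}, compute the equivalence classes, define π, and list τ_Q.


X/∼ = {[89], [90=91], [92]}; |τ_Q| = 5.

Equivalence classes: [89], [90=91], [92].
Quotient map π: X → X/∼ sends 89 ↦ [89], 90 ↦ [90=91], 91 ↦ [90=91], 92 ↦ [92].
For each subset V ⊆ X/∼, compute π^{-1}(V) ⊆ X and check whether π^{-1}(V) ∈ τ. V is open in τ_Q iff π^{-1}(V) ∈ τ.
  V = {}: π^{-1}(V) = ∅ ∈ τ ✓.
  V = {[89]}: π^{-1}(V) = {89} ∉ τ ✗.
  V = {[90=91]}: π^{-1}(V) = {90, 91} ∈ τ ✓.
  V = {[89], [90=91]}: π^{-1}(V) = {89, 90, 91} ∉ τ ✗.
  V = {[92]}: π^{-1}(V) = {92} ∈ τ ✓.
  V = {[89], [92]}: π^{-1}(V) = {89, 92} ∉ τ ✗.
  V = {[90=91], [92]}: π^{-1}(V) = {90, 91, 92} ∈ τ ✓.
  V = {[89], [90=91], [92]}: π^{-1}(V) = {89, 90, 91, 92} ∈ τ ✓.
Open sets in the quotient: τ_Q = {{}, {[90=91]}, {[92]}, {[90=91], [92]}, {[89], [90=91], [92]}} (5 elements).


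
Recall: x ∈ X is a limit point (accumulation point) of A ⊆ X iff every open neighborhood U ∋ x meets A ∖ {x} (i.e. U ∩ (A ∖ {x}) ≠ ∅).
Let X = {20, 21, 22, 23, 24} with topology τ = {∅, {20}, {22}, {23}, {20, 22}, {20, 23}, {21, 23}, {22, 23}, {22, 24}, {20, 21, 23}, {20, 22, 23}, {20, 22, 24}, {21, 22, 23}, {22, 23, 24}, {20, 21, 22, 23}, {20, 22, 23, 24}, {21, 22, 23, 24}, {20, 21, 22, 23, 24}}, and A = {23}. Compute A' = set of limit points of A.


A' = {21}

For each x ∈ X, list the open sets U ∈ τ with x ∈ U, then check whether U ∩ (A ∖ {x}) ≠ ∅ for every such U.
  x = 20: open {20} ∋ x has {20} ∩ (A ∖ {20}) = ∅, so x is NOT a limit point.
  x = 21: opens ∋ x are {21, 23}, {20, 21, 23}, {21, 22, 23}, {20, 21, 22, 23}, {21, 22, 23, 24}, {20, 21, 22, 23, 24}; each meets A ∖ {21}, so x IS a limit point.
  x = 22: open {22} ∋ x has {22} ∩ (A ∖ {22}) = ∅, so x is NOT a limit point.
  x = 23: open {23} ∋ x has {23} ∩ (A ∖ {23}) = ∅, so x is NOT a limit point.
  x = 24: open {22, 24} ∋ x has {22, 24} ∩ (A ∖ {24}) = ∅, so x is NOT a limit point.
Collecting: A' = {21}.


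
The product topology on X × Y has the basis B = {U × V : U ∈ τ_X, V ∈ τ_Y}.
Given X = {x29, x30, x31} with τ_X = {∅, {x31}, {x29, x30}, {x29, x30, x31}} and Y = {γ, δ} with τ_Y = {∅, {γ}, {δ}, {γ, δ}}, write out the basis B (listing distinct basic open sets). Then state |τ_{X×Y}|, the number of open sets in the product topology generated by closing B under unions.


Basis B = {∅ × ∅, {x31} × {γ}, {x31} × {δ}, {x29, x30} × {γ}, {x29, x30} × {δ}, {x31} × {γ, δ}, {x29, x30, x31} × {γ}, {x29, x30, x31} × {δ}, {x29, x30} × {γ, δ}, {x29, x30, x31} × {γ, δ}}; |τ_{X×Y}| = 16.

Enumerate products U × V with U ∈ τ_X, V ∈ τ_Y (deduplicated):
  ∅ × ∅ = {} (∅)
  {x31} × {γ} = {(x31,γ)}
  {x31} × {δ} = {(x31,δ)}
  {x29, x30} × {γ} = {(x29,γ), (x30,γ)}
  {x29, x30} × {δ} = {(x29,δ), (x30,δ)}
  {x31} × {γ, δ} = {(x31,γ), (x31,δ)}
  {x29, x30, x31} × {γ} = {(x29,γ), (x30,γ), (x31,γ)}
  {x29, x30, x31} × {δ} = {(x29,δ), (x30,δ), (x31,δ)}
  {x29, x30} × {γ, δ} = {(x29,γ), (x29,δ), (x30,γ), (x30,δ)}
  {x29, x30, x31} × {γ, δ} = {(x29,γ), (x29,δ), (x30,γ), (x30,δ), (x31,γ), (x31,δ)}
These 10 distinct sets form the basis B.
Close under arbitrary unions to get τ_{X×Y}; counting gives |τ_{X×Y}| = 16.


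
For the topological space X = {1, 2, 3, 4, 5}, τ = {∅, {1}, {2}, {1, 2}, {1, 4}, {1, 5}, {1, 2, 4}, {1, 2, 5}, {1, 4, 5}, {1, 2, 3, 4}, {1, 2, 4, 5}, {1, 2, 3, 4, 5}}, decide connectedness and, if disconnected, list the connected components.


(X, τ) is connected.

Find clopen sets (U ∈ τ with X ∖ U ∈ τ):
  U = ∅, X ∖ U = {1, 2, 3, 4, 5} — both open, so U is clopen.
  U = {1, 2, 3, 4, 5}, X ∖ U = ∅ — both open, so U is clopen.
Only trivial clopens (∅ and X) exist, so (X, τ) is connected.
Compute connected components by grouping points that agree on all clopens:
  component: {1, 2, 3, 4, 5}


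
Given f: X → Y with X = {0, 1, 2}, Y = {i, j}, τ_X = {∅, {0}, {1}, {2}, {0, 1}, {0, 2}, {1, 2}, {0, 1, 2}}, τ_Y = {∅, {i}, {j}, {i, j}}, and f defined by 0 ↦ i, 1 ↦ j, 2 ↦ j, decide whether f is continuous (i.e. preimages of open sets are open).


f IS continuous.

Compute f^{-1}(U) for each U ∈ τ_Y:
  U = ∅: f^{-1}(U) = ∅ ∈ τ_X ✓.
  U = {i}: f^{-1}(U) = {0} ∈ τ_X ✓.
  U = {j}: f^{-1}(U) = {1, 2} ∈ τ_X ✓.
  U = {i, j}: f^{-1}(U) = {0, 1, 2} ∈ τ_X ✓.
Every preimage lies in τ_X, so f IS continuous.


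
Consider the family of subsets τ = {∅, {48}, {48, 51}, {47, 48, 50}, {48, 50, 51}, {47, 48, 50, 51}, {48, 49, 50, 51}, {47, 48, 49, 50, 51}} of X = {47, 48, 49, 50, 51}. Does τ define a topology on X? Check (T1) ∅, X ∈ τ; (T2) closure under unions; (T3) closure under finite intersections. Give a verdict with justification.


τ is NOT a topology on X.

Axiom (T1): ∅ ∈ τ? Yes; X ∈ τ? Yes.
Axiom (T2/T3): check pairwise unions and intersections of members of τ.
Counterexample for (T3): {47, 48, 50} ∩ {48, 50, 51} = {48, 50} ∉ τ. Therefore τ is NOT a topology.


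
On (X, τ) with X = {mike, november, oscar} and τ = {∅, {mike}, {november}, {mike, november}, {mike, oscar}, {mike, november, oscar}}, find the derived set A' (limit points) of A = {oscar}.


A' = ∅

For each x ∈ X, list the open sets U ∈ τ with x ∈ U, then check whether U ∩ (A ∖ {x}) ≠ ∅ for every such U.
  x = mike: open {mike} ∋ x has {mike} ∩ (A ∖ {mike}) = ∅, so x is NOT a limit point.
  x = november: open {november} ∋ x has {november} ∩ (A ∖ {november}) = ∅, so x is NOT a limit point.
  x = oscar: open {mike, oscar} ∋ x has {mike, oscar} ∩ (A ∖ {oscar}) = ∅, so x is NOT a limit point.
Collecting: A' = ∅.


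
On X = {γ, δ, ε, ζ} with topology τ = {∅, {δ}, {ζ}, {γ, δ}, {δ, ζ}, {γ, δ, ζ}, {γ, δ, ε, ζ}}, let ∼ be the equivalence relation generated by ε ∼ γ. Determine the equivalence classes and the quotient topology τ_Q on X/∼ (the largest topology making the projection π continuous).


X/∼ = {[γ=ε], [δ], [ζ]}; |τ_Q| = 5.

Equivalence classes: [γ=ε], [δ], [ζ].
Quotient map π: X → X/∼ sends γ ↦ [γ=ε], δ ↦ [δ], ε ↦ [γ=ε], ζ ↦ [ζ].
For each subset V ⊆ X/∼, compute π^{-1}(V) ⊆ X and check whether π^{-1}(V) ∈ τ. V is open in τ_Q iff π^{-1}(V) ∈ τ.
  V = {}: π^{-1}(V) = ∅ ∈ τ ✓.
  V = {[γ=ε]}: π^{-1}(V) = {γ, ε} ∉ τ ✗.
  V = {[δ]}: π^{-1}(V) = {δ} ∈ τ ✓.
  V = {[γ=ε], [δ]}: π^{-1}(V) = {γ, δ, ε} ∉ τ ✗.
  V = {[ζ]}: π^{-1}(V) = {ζ} ∈ τ ✓.
  V = {[γ=ε], [ζ]}: π^{-1}(V) = {γ, ε, ζ} ∉ τ ✗.
  V = {[δ], [ζ]}: π^{-1}(V) = {δ, ζ} ∈ τ ✓.
  V = {[γ=ε], [δ], [ζ]}: π^{-1}(V) = {γ, δ, ε, ζ} ∈ τ ✓.
Open sets in the quotient: τ_Q = {{}, {[δ]}, {[ζ]}, {[δ], [ζ]}, {[γ=ε], [δ], [ζ]}} (5 elements).


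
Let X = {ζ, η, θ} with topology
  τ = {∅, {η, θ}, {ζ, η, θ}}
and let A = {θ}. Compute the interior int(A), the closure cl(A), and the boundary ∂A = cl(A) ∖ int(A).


int(A) = ∅, cl(A) = {ζ, η, θ}, ∂A = {ζ, η, θ}.

Closed sets in (X, τ) are complements of opens:
  closed(X, τ) = {∅, {ζ}, {ζ, η, θ}}.
int(A) = ⋃ {U ∈ τ : U ⊆ A}. Opens contained in A: ∅.
Taking the union of these: int(A) = ∅.
cl(A) = ⋂ {C closed : A ⊆ C}. Closed sets containing A: {ζ, η, θ}.
Intersecting these: cl(A) = {ζ, η, θ}.
∂A = cl(A) ∖ int(A) = {ζ, η, θ} ∖ ∅ = {ζ, η, θ}.


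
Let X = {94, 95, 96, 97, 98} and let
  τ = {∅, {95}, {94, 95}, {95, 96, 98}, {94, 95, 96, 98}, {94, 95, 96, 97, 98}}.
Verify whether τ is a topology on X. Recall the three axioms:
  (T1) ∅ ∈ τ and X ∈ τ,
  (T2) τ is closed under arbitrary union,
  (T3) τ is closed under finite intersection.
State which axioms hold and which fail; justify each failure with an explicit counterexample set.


τ IS a topology on X.

Axiom (T1): ∅ ∈ τ? Yes; X ∈ τ? Yes.
Axiom (T2/T3): check pairwise unions and intersections of members of τ.
All pairwise intersections and unions checked — each lies in τ. Therefore τ satisfies (T1), (T2), (T3): it IS a topology on X.


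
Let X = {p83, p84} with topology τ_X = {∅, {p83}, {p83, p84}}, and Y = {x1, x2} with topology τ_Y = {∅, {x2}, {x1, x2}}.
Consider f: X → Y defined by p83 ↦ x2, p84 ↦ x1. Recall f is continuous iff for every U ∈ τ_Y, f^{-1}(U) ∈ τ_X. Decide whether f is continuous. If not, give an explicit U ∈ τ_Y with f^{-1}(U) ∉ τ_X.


f IS continuous.

Compute f^{-1}(U) for each U ∈ τ_Y:
  U = ∅: f^{-1}(U) = ∅ ∈ τ_X ✓.
  U = {x2}: f^{-1}(U) = {p83} ∈ τ_X ✓.
  U = {x1, x2}: f^{-1}(U) = {p83, p84} ∈ τ_X ✓.
Every preimage lies in τ_X, so f IS continuous.


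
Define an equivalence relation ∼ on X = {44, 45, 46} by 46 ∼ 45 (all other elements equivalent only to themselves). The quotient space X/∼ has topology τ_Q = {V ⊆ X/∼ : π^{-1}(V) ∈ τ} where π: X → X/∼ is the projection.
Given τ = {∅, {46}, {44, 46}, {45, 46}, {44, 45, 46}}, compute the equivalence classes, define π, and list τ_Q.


X/∼ = {[44], [45=46]}; |τ_Q| = 3.

Equivalence classes: [44], [45=46].
Quotient map π: X → X/∼ sends 44 ↦ [44], 45 ↦ [45=46], 46 ↦ [45=46].
For each subset V ⊆ X/∼, compute π^{-1}(V) ⊆ X and check whether π^{-1}(V) ∈ τ. V is open in τ_Q iff π^{-1}(V) ∈ τ.
  V = {}: π^{-1}(V) = ∅ ∈ τ ✓.
  V = {[44]}: π^{-1}(V) = {44} ∉ τ ✗.
  V = {[45=46]}: π^{-1}(V) = {45, 46} ∈ τ ✓.
  V = {[44], [45=46]}: π^{-1}(V) = {44, 45, 46} ∈ τ ✓.
Open sets in the quotient: τ_Q = {{}, {[45=46]}, {[44], [45=46]}} (3 elements).


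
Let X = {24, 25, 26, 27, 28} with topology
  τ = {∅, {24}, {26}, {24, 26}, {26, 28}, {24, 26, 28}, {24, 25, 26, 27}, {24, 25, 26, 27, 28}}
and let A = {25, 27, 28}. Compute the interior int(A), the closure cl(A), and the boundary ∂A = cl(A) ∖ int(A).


int(A) = ∅, cl(A) = {25, 27, 28}, ∂A = {25, 27, 28}.

Closed sets in (X, τ) are complements of opens:
  closed(X, τ) = {∅, {28}, {25, 27}, {24, 25, 27}, {25, 27, 28}, {24, 25, 27, 28}, {25, 26, 27, 28}, {24, 25, 26, 27, 28}}.
int(A) = ⋃ {U ∈ τ : U ⊆ A}. Opens contained in A: ∅.
Taking the union of these: int(A) = ∅.
cl(A) = ⋂ {C closed : A ⊆ C}. Closed sets containing A: {25, 27, 28}, {24, 25, 27, 28}, {25, 26, 27, 28}, {24, 25, 26, 27, 28}.
Intersecting these: cl(A) = {25, 27, 28}.
∂A = cl(A) ∖ int(A) = {25, 27, 28} ∖ ∅ = {25, 27, 28}.


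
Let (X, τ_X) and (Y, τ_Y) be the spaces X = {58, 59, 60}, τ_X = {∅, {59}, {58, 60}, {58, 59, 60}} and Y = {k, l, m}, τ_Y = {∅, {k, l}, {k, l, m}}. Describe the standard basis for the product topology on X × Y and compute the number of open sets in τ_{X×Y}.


Basis B = {∅ × ∅, {59} × {k, l}, {59} × {k, l, m}, {58, 60} × {k, l}, {58, 60} × {k, l, m}, {58, 59, 60} × {k, l}, {58, 59, 60} × {k, l, m}}; |τ_{X×Y}| = 9.

Enumerate products U × V with U ∈ τ_X, V ∈ τ_Y (deduplicated):
  ∅ × ∅ = {} (∅)
  {59} × {k, l} = {(59,k), (59,l)}
  {59} × {k, l, m} = {(59,k), (59,l), (59,m)}
  {58, 60} × {k, l} = {(58,k), (58,l), (60,k), (60,l)}
  {58, 60} × {k, l, m} = {(58,k), (58,l), (58,m), (60,k), (60,l), (60,m)}
  {58, 59, 60} × {k, l} = {(58,k), (58,l), (59,k), (59,l), (60,k), (60,l)}
  {58, 59, 60} × {k, l, m} = {(58,k), (58,l), (58,m), (59,k), (59,l), (59,m), (60,k), (60,l), (60,m)}
These 7 distinct sets form the basis B.
Close under arbitrary unions to get τ_{X×Y}; counting gives |τ_{X×Y}| = 9.


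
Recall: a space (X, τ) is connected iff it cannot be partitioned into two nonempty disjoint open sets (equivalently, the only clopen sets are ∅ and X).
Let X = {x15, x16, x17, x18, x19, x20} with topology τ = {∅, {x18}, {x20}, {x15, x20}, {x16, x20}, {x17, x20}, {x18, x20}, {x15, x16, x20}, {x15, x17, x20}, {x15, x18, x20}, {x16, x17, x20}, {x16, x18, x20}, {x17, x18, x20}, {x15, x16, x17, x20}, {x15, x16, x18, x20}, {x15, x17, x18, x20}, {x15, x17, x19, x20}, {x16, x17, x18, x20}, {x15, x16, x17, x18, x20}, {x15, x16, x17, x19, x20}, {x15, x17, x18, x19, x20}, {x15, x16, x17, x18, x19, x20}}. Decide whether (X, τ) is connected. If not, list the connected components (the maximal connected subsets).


(X, τ) is disconnected; components = [{x18}, {x15, x16, x17, x19, x20}].

Find clopen sets (U ∈ τ with X ∖ U ∈ τ):
  U = ∅, X ∖ U = {x15, x16, x17, x18, x19, x20} — both open, so U is clopen.
  U = {x18}, X ∖ U = {x15, x16, x17, x19, x20} — both open, so U is clopen.
  U = {x15, x16, x17, x19, x20}, X ∖ U = {x18} — both open, so U is clopen.
  U = {x15, x16, x17, x18, x19, x20}, X ∖ U = ∅ — both open, so U is clopen.
Nontrivial clopen(s) exist: e.g. {x15, x16, x17, x19, x20}. So (X, τ) is disconnected.
Compute connected components by grouping points that agree on all clopens:
  component: {x18}
  component: {x15, x16, x17, x19, x20}


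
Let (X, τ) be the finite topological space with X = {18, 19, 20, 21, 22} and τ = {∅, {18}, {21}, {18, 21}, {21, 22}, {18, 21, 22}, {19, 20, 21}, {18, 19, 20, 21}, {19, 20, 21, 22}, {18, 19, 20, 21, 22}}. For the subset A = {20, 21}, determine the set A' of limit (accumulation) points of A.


A' = {19, 20, 22}

For each x ∈ X, list the open sets U ∈ τ with x ∈ U, then check whether U ∩ (A ∖ {x}) ≠ ∅ for every such U.
  x = 18: open {18} ∋ x has {18} ∩ (A ∖ {18}) = ∅, so x is NOT a limit point.
  x = 19: opens ∋ x are {19, 20, 21}, {18, 19, 20, 21}, {19, 20, 21, 22}, {18, 19, 20, 21, 22}; each meets A ∖ {19}, so x IS a limit point.
  x = 20: opens ∋ x are {19, 20, 21}, {18, 19, 20, 21}, {19, 20, 21, 22}, {18, 19, 20, 21, 22}; each meets A ∖ {20}, so x IS a limit point.
  x = 21: open {21} ∋ x has {21} ∩ (A ∖ {21}) = ∅, so x is NOT a limit point.
  x = 22: opens ∋ x are {21, 22}, {18, 21, 22}, {19, 20, 21, 22}, {18, 19, 20, 21, 22}; each meets A ∖ {22}, so x IS a limit point.
Collecting: A' = {19, 20, 22}.


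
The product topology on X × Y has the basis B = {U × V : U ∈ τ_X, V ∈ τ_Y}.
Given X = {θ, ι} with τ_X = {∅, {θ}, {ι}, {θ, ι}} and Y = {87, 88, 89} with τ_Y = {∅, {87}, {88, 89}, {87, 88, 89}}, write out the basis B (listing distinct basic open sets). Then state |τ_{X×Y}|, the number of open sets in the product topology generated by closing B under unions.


Basis B = {∅ × ∅, {θ} × {87}, {ι} × {87}, {θ, ι} × {87}, {θ} × {88, 89}, {ι} × {88, 89}, {θ} × {87, 88, 89}, {ι} × {87, 88, 89}, {θ, ι} × {88, 89}, {θ, ι} × {87, 88, 89}}; |τ_{X×Y}| = 16.

Enumerate products U × V with U ∈ τ_X, V ∈ τ_Y (deduplicated):
  ∅ × ∅ = {} (∅)
  {θ} × {87} = {(θ,87)}
  {ι} × {87} = {(ι,87)}
  {θ, ι} × {87} = {(θ,87), (ι,87)}
  {θ} × {88, 89} = {(θ,88), (θ,89)}
  {ι} × {88, 89} = {(ι,88), (ι,89)}
  {θ} × {87, 88, 89} = {(θ,87), (θ,88), (θ,89)}
  {ι} × {87, 88, 89} = {(ι,87), (ι,88), (ι,89)}
  {θ, ι} × {88, 89} = {(θ,88), (θ,89), (ι,88), (ι,89)}
  {θ, ι} × {87, 88, 89} = {(θ,87), (θ,88), (θ,89), (ι,87), (ι,88), (ι,89)}
These 10 distinct sets form the basis B.
Close under arbitrary unions to get τ_{X×Y}; counting gives |τ_{X×Y}| = 16.


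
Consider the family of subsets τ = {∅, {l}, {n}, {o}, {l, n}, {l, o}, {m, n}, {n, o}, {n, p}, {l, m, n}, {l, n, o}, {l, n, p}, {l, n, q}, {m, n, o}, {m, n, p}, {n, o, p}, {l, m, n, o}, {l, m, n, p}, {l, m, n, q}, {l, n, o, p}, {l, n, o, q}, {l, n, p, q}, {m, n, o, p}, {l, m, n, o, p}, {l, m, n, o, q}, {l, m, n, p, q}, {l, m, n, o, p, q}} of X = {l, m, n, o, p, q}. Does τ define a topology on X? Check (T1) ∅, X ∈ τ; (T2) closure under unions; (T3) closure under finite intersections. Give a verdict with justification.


τ is NOT a topology on X.

Axiom (T1): ∅ ∈ τ? Yes; X ∈ τ? Yes.
Axiom (T2/T3): check pairwise unions and intersections of members of τ.
Counterexample for (T2): {o} ∪ {l, n, p, q} = {l, n, o, p, q} ∉ τ. Therefore τ is NOT a topology.


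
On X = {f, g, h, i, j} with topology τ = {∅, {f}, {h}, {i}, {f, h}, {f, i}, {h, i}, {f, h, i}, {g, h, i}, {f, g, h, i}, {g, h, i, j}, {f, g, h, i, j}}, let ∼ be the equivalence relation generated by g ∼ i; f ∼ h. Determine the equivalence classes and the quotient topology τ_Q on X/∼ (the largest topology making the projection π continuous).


X/∼ = {[f=h], [g=i], [j]}; |τ_Q| = 4.

Equivalence classes: [f=h], [g=i], [j].
Quotient map π: X → X/∼ sends f ↦ [f=h], g ↦ [g=i], h ↦ [f=h], i ↦ [g=i], j ↦ [j].
For each subset V ⊆ X/∼, compute π^{-1}(V) ⊆ X and check whether π^{-1}(V) ∈ τ. V is open in τ_Q iff π^{-1}(V) ∈ τ.
  V = {}: π^{-1}(V) = ∅ ∈ τ ✓.
  V = {[f=h]}: π^{-1}(V) = {f, h} ∈ τ ✓.
  V = {[g=i]}: π^{-1}(V) = {g, i} ∉ τ ✗.
  V = {[f=h], [g=i]}: π^{-1}(V) = {f, g, h, i} ∈ τ ✓.
  V = {[j]}: π^{-1}(V) = {j} ∉ τ ✗.
  V = {[f=h], [j]}: π^{-1}(V) = {f, h, j} ∉ τ ✗.
  V = {[g=i], [j]}: π^{-1}(V) = {g, i, j} ∉ τ ✗.
  V = {[f=h], [g=i], [j]}: π^{-1}(V) = {f, g, h, i, j} ∈ τ ✓.
Open sets in the quotient: τ_Q = {{}, {[f=h]}, {[f=h], [g=i]}, {[f=h], [g=i], [j]}} (4 elements).


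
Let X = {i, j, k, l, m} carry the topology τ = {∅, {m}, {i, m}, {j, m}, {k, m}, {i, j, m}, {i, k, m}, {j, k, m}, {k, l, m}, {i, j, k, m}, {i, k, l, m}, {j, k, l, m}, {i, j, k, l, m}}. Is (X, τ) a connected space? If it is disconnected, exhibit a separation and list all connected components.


(X, τ) is connected.

Find clopen sets (U ∈ τ with X ∖ U ∈ τ):
  U = ∅, X ∖ U = {i, j, k, l, m} — both open, so U is clopen.
  U = {i, j, k, l, m}, X ∖ U = ∅ — both open, so U is clopen.
Only trivial clopens (∅ and X) exist, so (X, τ) is connected.
Compute connected components by grouping points that agree on all clopens:
  component: {i, j, k, l, m}


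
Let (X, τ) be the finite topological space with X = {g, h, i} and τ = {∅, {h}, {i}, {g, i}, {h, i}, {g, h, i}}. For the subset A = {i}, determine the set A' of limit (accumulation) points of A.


A' = {g}

For each x ∈ X, list the open sets U ∈ τ with x ∈ U, then check whether U ∩ (A ∖ {x}) ≠ ∅ for every such U.
  x = g: opens ∋ x are {g, i}, {g, h, i}; each meets A ∖ {g}, so x IS a limit point.
  x = h: open {h} ∋ x has {h} ∩ (A ∖ {h}) = ∅, so x is NOT a limit point.
  x = i: open {i} ∋ x has {i} ∩ (A ∖ {i}) = ∅, so x is NOT a limit point.
Collecting: A' = {g}.


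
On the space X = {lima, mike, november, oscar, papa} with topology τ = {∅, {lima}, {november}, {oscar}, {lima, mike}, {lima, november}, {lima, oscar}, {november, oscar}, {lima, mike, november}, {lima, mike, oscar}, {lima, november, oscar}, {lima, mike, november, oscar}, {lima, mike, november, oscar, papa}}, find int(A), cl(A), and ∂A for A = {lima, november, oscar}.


int(A) = {lima, november, oscar}, cl(A) = {lima, mike, november, oscar, papa}, ∂A = {mike, papa}.

Closed sets in (X, τ) are complements of opens:
  closed(X, τ) = {∅, {papa}, {mike, papa}, {november, papa}, {oscar, papa}, {lima, mike, papa}, {mike, november, papa}, {mike, oscar, papa}, {november, oscar, papa}, {lima, mike, november, papa}, {lima, mike, oscar, papa}, {mike, november, oscar, papa}, {lima, mike, november, oscar, papa}}.
int(A) = ⋃ {U ∈ τ : U ⊆ A}. Opens contained in A: ∅, {lima}, {november}, {oscar}, {lima, november}, {lima, oscar}, {november, oscar}, {lima, november, oscar}.
Taking the union of these: int(A) = {lima, november, oscar}.
cl(A) = ⋂ {C closed : A ⊆ C}. Closed sets containing A: {lima, mike, november, oscar, papa}.
Intersecting these: cl(A) = {lima, mike, november, oscar, papa}.
∂A = cl(A) ∖ int(A) = {lima, mike, november, oscar, papa} ∖ {lima, november, oscar} = {mike, papa}.


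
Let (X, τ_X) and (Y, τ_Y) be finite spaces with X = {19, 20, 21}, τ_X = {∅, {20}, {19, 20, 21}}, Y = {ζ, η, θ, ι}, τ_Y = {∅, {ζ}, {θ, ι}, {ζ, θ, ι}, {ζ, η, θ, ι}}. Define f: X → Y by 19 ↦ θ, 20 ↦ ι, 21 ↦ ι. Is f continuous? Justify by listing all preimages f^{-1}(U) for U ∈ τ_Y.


f IS continuous.

Compute f^{-1}(U) for each U ∈ τ_Y:
  U = ∅: f^{-1}(U) = ∅ ∈ τ_X ✓.
  U = {ζ}: f^{-1}(U) = ∅ ∈ τ_X ✓.
  U = {θ, ι}: f^{-1}(U) = {19, 20, 21} ∈ τ_X ✓.
  U = {ζ, θ, ι}: f^{-1}(U) = {19, 20, 21} ∈ τ_X ✓.
  U = {ζ, η, θ, ι}: f^{-1}(U) = {19, 20, 21} ∈ τ_X ✓.
Every preimage lies in τ_X, so f IS continuous.


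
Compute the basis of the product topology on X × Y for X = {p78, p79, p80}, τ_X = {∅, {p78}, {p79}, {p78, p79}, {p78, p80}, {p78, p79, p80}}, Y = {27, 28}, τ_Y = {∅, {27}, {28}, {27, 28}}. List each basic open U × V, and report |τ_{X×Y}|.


Basis B = {∅ × ∅, {p78} × {27}, {p78} × {28}, {p79} × {27}, {p79} × {28}, {p78} × {27, 28}, {p78, p79} × {27}, {p78, p80} × {27}, {p78, p79} × {28}, {p78, p80} × {28}, {p79} × {27, 28}, {p78, p79, p80} × {27}, {p78, p79, p80} × {28}, {p78, p79} × {27, 28}, {p78, p80} × {27, 28}, {p78, p79, p80} × {27, 28}}; |τ_{X×Y}| = 36.

Enumerate products U × V with U ∈ τ_X, V ∈ τ_Y (deduplicated):
  ∅ × ∅ = {} (∅)
  {p78} × {27} = {(p78,27)}
  {p78} × {28} = {(p78,28)}
  {p79} × {27} = {(p79,27)}
  {p79} × {28} = {(p79,28)}
  {p78} × {27, 28} = {(p78,27), (p78,28)}
  {p78, p79} × {27} = {(p78,27), (p79,27)}
  {p78, p80} × {27} = {(p78,27), (p80,27)}
  {p78, p79} × {28} = {(p78,28), (p79,28)}
  {p78, p80} × {28} = {(p78,28), (p80,28)}
  {p79} × {27, 28} = {(p79,27), (p79,28)}
  {p78, p79, p80} × {27} = {(p78,27), (p79,27), (p80,27)}
  {p78, p79, p80} × {28} = {(p78,28), (p79,28), (p80,28)}
  {p78, p79} × {27, 28} = {(p78,27), (p78,28), (p79,27), (p79,28)}
  {p78, p80} × {27, 28} = {(p78,27), (p78,28), (p80,27), (p80,28)}
  {p78, p79, p80} × {27, 28} = {(p78,27), (p78,28), (p79,27), (p79,28), (p80,27), (p80,28)}
These 16 distinct sets form the basis B.
Close under arbitrary unions to get τ_{X×Y}; counting gives |τ_{X×Y}| = 36.


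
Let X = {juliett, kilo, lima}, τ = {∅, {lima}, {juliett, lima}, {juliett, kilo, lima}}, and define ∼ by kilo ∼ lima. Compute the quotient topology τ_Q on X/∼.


X/∼ = {[juliett], [kilo=lima]}; |τ_Q| = 2.

Equivalence classes: [juliett], [kilo=lima].
Quotient map π: X → X/∼ sends juliett ↦ [juliett], kilo ↦ [kilo=lima], lima ↦ [kilo=lima].
For each subset V ⊆ X/∼, compute π^{-1}(V) ⊆ X and check whether π^{-1}(V) ∈ τ. V is open in τ_Q iff π^{-1}(V) ∈ τ.
  V = {}: π^{-1}(V) = ∅ ∈ τ ✓.
  V = {[juliett]}: π^{-1}(V) = {juliett} ∉ τ ✗.
  V = {[kilo=lima]}: π^{-1}(V) = {kilo, lima} ∉ τ ✗.
  V = {[juliett], [kilo=lima]}: π^{-1}(V) = {juliett, kilo, lima} ∈ τ ✓.
Open sets in the quotient: τ_Q = {{}, {[juliett], [kilo=lima]}} (2 elements).


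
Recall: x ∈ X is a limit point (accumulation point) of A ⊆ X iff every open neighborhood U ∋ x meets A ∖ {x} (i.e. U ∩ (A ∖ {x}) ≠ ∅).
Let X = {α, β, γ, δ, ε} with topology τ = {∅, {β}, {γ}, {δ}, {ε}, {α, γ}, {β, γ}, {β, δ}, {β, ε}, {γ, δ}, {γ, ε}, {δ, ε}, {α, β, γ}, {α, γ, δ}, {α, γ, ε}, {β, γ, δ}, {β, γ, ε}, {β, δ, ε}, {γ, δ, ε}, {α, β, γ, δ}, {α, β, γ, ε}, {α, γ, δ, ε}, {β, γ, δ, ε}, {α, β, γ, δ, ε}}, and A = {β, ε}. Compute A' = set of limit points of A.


A' = ∅

For each x ∈ X, list the open sets U ∈ τ with x ∈ U, then check whether U ∩ (A ∖ {x}) ≠ ∅ for every such U.
  x = α: open {α, γ} ∋ x has {α, γ} ∩ (A ∖ {α}) = ∅, so x is NOT a limit point.
  x = β: open {β} ∋ x has {β} ∩ (A ∖ {β}) = ∅, so x is NOT a limit point.
  x = γ: open {γ} ∋ x has {γ} ∩ (A ∖ {γ}) = ∅, so x is NOT a limit point.
  x = δ: open {δ} ∋ x has {δ} ∩ (A ∖ {δ}) = ∅, so x is NOT a limit point.
  x = ε: open {ε} ∋ x has {ε} ∩ (A ∖ {ε}) = ∅, so x is NOT a limit point.
Collecting: A' = ∅.


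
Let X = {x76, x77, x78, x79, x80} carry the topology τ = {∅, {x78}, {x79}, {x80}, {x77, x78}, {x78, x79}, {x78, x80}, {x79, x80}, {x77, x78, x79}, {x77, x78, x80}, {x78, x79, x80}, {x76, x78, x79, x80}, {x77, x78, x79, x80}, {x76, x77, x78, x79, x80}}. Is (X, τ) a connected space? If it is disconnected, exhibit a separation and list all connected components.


(X, τ) is connected.

Find clopen sets (U ∈ τ with X ∖ U ∈ τ):
  U = ∅, X ∖ U = {x76, x77, x78, x79, x80} — both open, so U is clopen.
  U = {x76, x77, x78, x79, x80}, X ∖ U = ∅ — both open, so U is clopen.
Only trivial clopens (∅ and X) exist, so (X, τ) is connected.
Compute connected components by grouping points that agree on all clopens:
  component: {x76, x77, x78, x79, x80}


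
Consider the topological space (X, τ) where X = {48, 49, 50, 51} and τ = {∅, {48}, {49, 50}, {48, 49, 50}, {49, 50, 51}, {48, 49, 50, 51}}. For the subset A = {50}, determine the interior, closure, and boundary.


int(A) = ∅, cl(A) = {49, 50, 51}, ∂A = {49, 50, 51}.

Closed sets in (X, τ) are complements of opens:
  closed(X, τ) = {∅, {48}, {51}, {48, 51}, {49, 50, 51}, {48, 49, 50, 51}}.
int(A) = ⋃ {U ∈ τ : U ⊆ A}. Opens contained in A: ∅.
Taking the union of these: int(A) = ∅.
cl(A) = ⋂ {C closed : A ⊆ C}. Closed sets containing A: {49, 50, 51}, {48, 49, 50, 51}.
Intersecting these: cl(A) = {49, 50, 51}.
∂A = cl(A) ∖ int(A) = {49, 50, 51} ∖ ∅ = {49, 50, 51}.


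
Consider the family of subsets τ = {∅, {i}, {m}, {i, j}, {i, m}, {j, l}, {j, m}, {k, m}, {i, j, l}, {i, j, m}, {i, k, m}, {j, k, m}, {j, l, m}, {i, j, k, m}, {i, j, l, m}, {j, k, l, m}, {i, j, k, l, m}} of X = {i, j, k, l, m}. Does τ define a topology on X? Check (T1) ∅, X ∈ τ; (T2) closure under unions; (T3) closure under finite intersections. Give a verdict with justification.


τ is NOT a topology on X.

Axiom (T1): ∅ ∈ τ? Yes; X ∈ τ? Yes.
Axiom (T2/T3): check pairwise unions and intersections of members of τ.
Counterexample for (T3): {i, j} ∩ {j, l} = {j} ∉ τ. Therefore τ is NOT a topology.


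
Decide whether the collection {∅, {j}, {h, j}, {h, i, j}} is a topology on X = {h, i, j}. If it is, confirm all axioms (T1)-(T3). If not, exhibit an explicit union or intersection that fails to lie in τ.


τ IS a topology on X.

Axiom (T1): ∅ ∈ τ? Yes; X ∈ τ? Yes.
Axiom (T2/T3): check pairwise unions and intersections of members of τ.
All pairwise intersections and unions checked — each lies in τ. Therefore τ satisfies (T1), (T2), (T3): it IS a topology on X.


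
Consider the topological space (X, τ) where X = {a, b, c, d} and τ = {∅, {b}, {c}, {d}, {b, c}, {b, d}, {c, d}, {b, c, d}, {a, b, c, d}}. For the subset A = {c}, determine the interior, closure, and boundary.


int(A) = {c}, cl(A) = {a, c}, ∂A = {a}.

Closed sets in (X, τ) are complements of opens:
  closed(X, τ) = {∅, {a}, {a, b}, {a, c}, {a, d}, {a, b, c}, {a, b, d}, {a, c, d}, {a, b, c, d}}.
int(A) = ⋃ {U ∈ τ : U ⊆ A}. Opens contained in A: ∅, {c}.
Taking the union of these: int(A) = {c}.
cl(A) = ⋂ {C closed : A ⊆ C}. Closed sets containing A: {a, c}, {a, b, c}, {a, c, d}, {a, b, c, d}.
Intersecting these: cl(A) = {a, c}.
∂A = cl(A) ∖ int(A) = {a, c} ∖ {c} = {a}.


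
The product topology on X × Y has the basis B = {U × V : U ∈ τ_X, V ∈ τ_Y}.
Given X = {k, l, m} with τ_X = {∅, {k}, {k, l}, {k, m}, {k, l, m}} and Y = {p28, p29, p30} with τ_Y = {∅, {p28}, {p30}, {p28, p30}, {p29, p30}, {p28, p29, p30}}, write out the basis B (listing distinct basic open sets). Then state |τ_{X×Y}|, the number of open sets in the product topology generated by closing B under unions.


Basis B = {∅ × ∅, {k} × {p28}, {k} × {p30}, {k} × {p28, p30}, {k, l} × {p28}, {k, m} × {p28}, {k} × {p29, p30}, {k, l} × {p30}, {k, m} × {p30}, {k} × {p28, p29, p30}, {k, l, m} × {p28}, {k, l, m} × {p30}, {k, l} × {p28, p30}, {k, m} × {p28, p30}, {k, l} × {p29, p30}, {k, m} × {p29, p30}, {k, l} × {p28, p29, p30}, {k, m} × {p28, p29, p30}, {k, l, m} × {p28, p30}, {k, l, m} × {p29, p30}, {k, l, m} × {p28, p29, p30}}; |τ_{X×Y}| = 70.

Enumerate products U × V with U ∈ τ_X, V ∈ τ_Y (deduplicated):
  ∅ × ∅ = {} (∅)
  {k} × {p28} = {(k,p28)}
  {k} × {p30} = {(k,p30)}
  {k} × {p28, p30} = {(k,p28), (k,p30)}
  {k, l} × {p28} = {(k,p28), (l,p28)}
  {k, m} × {p28} = {(k,p28), (m,p28)}
  {k} × {p29, p30} = {(k,p29), (k,p30)}
  {k, l} × {p30} = {(k,p30), (l,p30)}
  {k, m} × {p30} = {(k,p30), (m,p30)}
  {k} × {p28, p29, p30} = {(k,p28), (k,p29), (k,p30)}
  {k, l, m} × {p28} = {(k,p28), (l,p28), (m,p28)}
  {k, l, m} × {p30} = {(k,p30), (l,p30), (m,p30)}
  {k, l} × {p28, p30} = {(k,p28), (k,p30), (l,p28), (l,p30)}
  {k, m} × {p28, p30} = {(k,p28), (k,p30), (m,p28), (m,p30)}
  {k, l} × {p29, p30} = {(k,p29), (k,p30), (l,p29), (l,p30)}
  {k, m} × {p29, p30} = {(k,p29), (k,p30), (m,p29), (m,p30)}
  {k, l} × {p28, p29, p30} = {(k,p28), (k,p29), (k,p30), (l,p28), (l,p29), (l,p30)}
  {k, m} × {p28, p29, p30} = {(k,p28), (k,p29), (k,p30), (m,p28), (m,p29), (m,p30)}
  {k, l, m} × {p28, p30} = {(k,p28), (k,p30), (l,p28), (l,p30), (m,p28), (m,p30)}
  {k, l, m} × {p29, p30} = {(k,p29), (k,p30), (l,p29), (l,p30), (m,p29), (m,p30)}
  {k, l, m} × {p28, p29, p30} = {(k,p28), (k,p29), (k,p30), (l,p28), (l,p29), (l,p30), (m,p28), (m,p29), (m,p30)}
These 21 distinct sets form the basis B.
Close under arbitrary unions to get τ_{X×Y}; counting gives |τ_{X×Y}| = 70.


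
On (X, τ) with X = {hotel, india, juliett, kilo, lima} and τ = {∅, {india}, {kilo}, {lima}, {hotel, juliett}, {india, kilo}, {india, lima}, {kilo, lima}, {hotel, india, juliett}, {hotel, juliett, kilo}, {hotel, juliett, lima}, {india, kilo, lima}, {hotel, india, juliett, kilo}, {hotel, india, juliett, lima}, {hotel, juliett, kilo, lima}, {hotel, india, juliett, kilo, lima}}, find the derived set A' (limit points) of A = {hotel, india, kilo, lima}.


A' = {juliett}

For each x ∈ X, list the open sets U ∈ τ with x ∈ U, then check whether U ∩ (A ∖ {x}) ≠ ∅ for every such U.
  x = hotel: open {hotel, juliett} ∋ x has {hotel, juliett} ∩ (A ∖ {hotel}) = ∅, so x is NOT a limit point.
  x = india: open {india} ∋ x has {india} ∩ (A ∖ {india}) = ∅, so x is NOT a limit point.
  x = juliett: opens ∋ x are {hotel, juliett}, {hotel, india, juliett}, {hotel, juliett, kilo}, {hotel, juliett, lima}, {hotel, india, juliett, kilo}, {hotel, india, juliett, lima}, {hotel, juliett, kilo, lima}, {hotel, india, juliett, kilo, lima}; each meets A ∖ {juliett}, so x IS a limit point.
  x = kilo: open {kilo} ∋ x has {kilo} ∩ (A ∖ {kilo}) = ∅, so x is NOT a limit point.
  x = lima: open {lima} ∋ x has {lima} ∩ (A ∖ {lima}) = ∅, so x is NOT a limit point.
Collecting: A' = {juliett}.


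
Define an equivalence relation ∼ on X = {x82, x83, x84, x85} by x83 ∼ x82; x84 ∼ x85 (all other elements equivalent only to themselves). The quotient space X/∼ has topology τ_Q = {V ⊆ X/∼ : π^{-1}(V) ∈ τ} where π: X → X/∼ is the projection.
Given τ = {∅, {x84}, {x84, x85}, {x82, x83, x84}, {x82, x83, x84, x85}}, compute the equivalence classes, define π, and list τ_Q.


X/∼ = {[x82=x83], [x84=x85]}; |τ_Q| = 3.

Equivalence classes: [x82=x83], [x84=x85].
Quotient map π: X → X/∼ sends x82 ↦ [x82=x83], x83 ↦ [x82=x83], x84 ↦ [x84=x85], x85 ↦ [x84=x85].
For each subset V ⊆ X/∼, compute π^{-1}(V) ⊆ X and check whether π^{-1}(V) ∈ τ. V is open in τ_Q iff π^{-1}(V) ∈ τ.
  V = {}: π^{-1}(V) = ∅ ∈ τ ✓.
  V = {[x82=x83]}: π^{-1}(V) = {x82, x83} ∉ τ ✗.
  V = {[x84=x85]}: π^{-1}(V) = {x84, x85} ∈ τ ✓.
  V = {[x82=x83], [x84=x85]}: π^{-1}(V) = {x82, x83, x84, x85} ∈ τ ✓.
Open sets in the quotient: τ_Q = {{}, {[x84=x85]}, {[x82=x83], [x84=x85]}} (3 elements).


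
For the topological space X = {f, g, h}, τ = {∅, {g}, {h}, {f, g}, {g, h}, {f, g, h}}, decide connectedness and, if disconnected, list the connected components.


(X, τ) is disconnected; components = [{h}, {f, g}].

Find clopen sets (U ∈ τ with X ∖ U ∈ τ):
  U = ∅, X ∖ U = {f, g, h} — both open, so U is clopen.
  U = {h}, X ∖ U = {f, g} — both open, so U is clopen.
  U = {f, g}, X ∖ U = {h} — both open, so U is clopen.
  U = {f, g, h}, X ∖ U = ∅ — both open, so U is clopen.
Nontrivial clopen(s) exist: e.g. {f, g}. So (X, τ) is disconnected.
Compute connected components by grouping points that agree on all clopens:
  component: {h}
  component: {f, g}


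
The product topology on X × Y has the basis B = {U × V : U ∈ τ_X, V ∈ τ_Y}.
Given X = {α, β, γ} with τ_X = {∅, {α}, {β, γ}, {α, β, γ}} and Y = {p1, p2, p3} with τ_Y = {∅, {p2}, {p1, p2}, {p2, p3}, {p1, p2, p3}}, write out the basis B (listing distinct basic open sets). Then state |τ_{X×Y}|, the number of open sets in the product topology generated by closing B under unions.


Basis B = {∅ × ∅, {α} × {p2}, {α} × {p1, p2}, {α} × {p2, p3}, {β, γ} × {p2}, {α} × {p1, p2, p3}, {α, β, γ} × {p2}, {β, γ} × {p1, p2}, {β, γ} × {p2, p3}, {α, β, γ} × {p1, p2}, {α, β, γ} × {p2, p3}, {β, γ} × {p1, p2, p3}, {α, β, γ} × {p1, p2, p3}}; |τ_{X×Y}| = 25.

Enumerate products U × V with U ∈ τ_X, V ∈ τ_Y (deduplicated):
  ∅ × ∅ = {} (∅)
  {α} × {p2} = {(α,p2)}
  {α} × {p1, p2} = {(α,p1), (α,p2)}
  {α} × {p2, p3} = {(α,p2), (α,p3)}
  {β, γ} × {p2} = {(β,p2), (γ,p2)}
  {α} × {p1, p2, p3} = {(α,p1), (α,p2), (α,p3)}
  {α, β, γ} × {p2} = {(α,p2), (β,p2), (γ,p2)}
  {β, γ} × {p1, p2} = {(β,p1), (β,p2), (γ,p1), (γ,p2)}
  {β, γ} × {p2, p3} = {(β,p2), (β,p3), (γ,p2), (γ,p3)}
  {α, β, γ} × {p1, p2} = {(α,p1), (α,p2), (β,p1), (β,p2), (γ,p1), (γ,p2)}
  {α, β, γ} × {p2, p3} = {(α,p2), (α,p3), (β,p2), (β,p3), (γ,p2), (γ,p3)}
  {β, γ} × {p1, p2, p3} = {(β,p1), (β,p2), (β,p3), (γ,p1), (γ,p2), (γ,p3)}
  {α, β, γ} × {p1, p2, p3} = {(α,p1), (α,p2), (α,p3), (β,p1), (β,p2), (β,p3), (γ,p1), (γ,p2), (γ,p3)}
These 13 distinct sets form the basis B.
Close under arbitrary unions to get τ_{X×Y}; counting gives |τ_{X×Y}| = 25.


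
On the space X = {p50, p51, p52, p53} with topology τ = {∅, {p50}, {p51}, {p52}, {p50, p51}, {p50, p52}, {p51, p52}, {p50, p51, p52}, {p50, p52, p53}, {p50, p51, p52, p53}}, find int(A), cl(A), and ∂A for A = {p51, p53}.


int(A) = {p51}, cl(A) = {p51, p53}, ∂A = {p53}.

Closed sets in (X, τ) are complements of opens:
  closed(X, τ) = {∅, {p51}, {p53}, {p50, p53}, {p51, p53}, {p52, p53}, {p50, p51, p53}, {p50, p52, p53}, {p51, p52, p53}, {p50, p51, p52, p53}}.
int(A) = ⋃ {U ∈ τ : U ⊆ A}. Opens contained in A: ∅, {p51}.
Taking the union of these: int(A) = {p51}.
cl(A) = ⋂ {C closed : A ⊆ C}. Closed sets containing A: {p51, p53}, {p50, p51, p53}, {p51, p52, p53}, {p50, p51, p52, p53}.
Intersecting these: cl(A) = {p51, p53}.
∂A = cl(A) ∖ int(A) = {p51, p53} ∖ {p51} = {p53}.


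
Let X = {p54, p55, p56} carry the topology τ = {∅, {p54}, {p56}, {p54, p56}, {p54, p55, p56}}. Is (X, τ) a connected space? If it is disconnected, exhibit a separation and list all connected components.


(X, τ) is connected.

Find clopen sets (U ∈ τ with X ∖ U ∈ τ):
  U = ∅, X ∖ U = {p54, p55, p56} — both open, so U is clopen.
  U = {p54, p55, p56}, X ∖ U = ∅ — both open, so U is clopen.
Only trivial clopens (∅ and X) exist, so (X, τ) is connected.
Compute connected components by grouping points that agree on all clopens:
  component: {p54, p55, p56}


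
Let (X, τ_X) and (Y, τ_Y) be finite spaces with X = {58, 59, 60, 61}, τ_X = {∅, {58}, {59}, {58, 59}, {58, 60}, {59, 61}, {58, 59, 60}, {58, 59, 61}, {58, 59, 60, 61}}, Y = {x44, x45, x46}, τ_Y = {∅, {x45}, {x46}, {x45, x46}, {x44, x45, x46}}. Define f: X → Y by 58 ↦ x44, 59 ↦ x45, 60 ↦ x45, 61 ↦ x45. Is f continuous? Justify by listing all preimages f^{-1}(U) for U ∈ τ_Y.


f is NOT continuous.

Compute f^{-1}(U) for each U ∈ τ_Y:
  U = ∅: f^{-1}(U) = ∅ ∈ τ_X ✓.
  U = {x45}: f^{-1}(U) = {59, 60, 61} ∉ τ_X ✗.
  U = {x46}: f^{-1}(U) = ∅ ∈ τ_X ✓.
  U = {x45, x46}: f^{-1}(U) = {59, 60, 61} ∉ τ_X ✗.
  U = {x44, x45, x46}: f^{-1}(U) = {58, 59, 60, 61} ∈ τ_X ✓.
Found U = {x45} with f^{-1}(U) = {59, 60, 61} not in τ_X. Therefore f is NOT continuous.


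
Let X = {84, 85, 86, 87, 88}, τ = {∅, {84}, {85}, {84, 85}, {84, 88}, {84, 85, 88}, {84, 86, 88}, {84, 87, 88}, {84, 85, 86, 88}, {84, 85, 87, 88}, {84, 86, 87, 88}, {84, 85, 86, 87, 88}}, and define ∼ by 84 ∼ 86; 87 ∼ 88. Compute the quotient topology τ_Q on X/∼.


X/∼ = {[84=86], [85], [87=88]}; |τ_Q| = 4.

Equivalence classes: [84=86], [85], [87=88].
Quotient map π: X → X/∼ sends 84 ↦ [84=86], 85 ↦ [85], 86 ↦ [84=86], 87 ↦ [87=88], 88 ↦ [87=88].
For each subset V ⊆ X/∼, compute π^{-1}(V) ⊆ X and check whether π^{-1}(V) ∈ τ. V is open in τ_Q iff π^{-1}(V) ∈ τ.
  V = {}: π^{-1}(V) = ∅ ∈ τ ✓.
  V = {[84=86]}: π^{-1}(V) = {84, 86} ∉ τ ✗.
  V = {[85]}: π^{-1}(V) = {85} ∈ τ ✓.
  V = {[84=86], [85]}: π^{-1}(V) = {84, 85, 86} ∉ τ ✗.
  V = {[87=88]}: π^{-1}(V) = {87, 88} ∉ τ ✗.
  V = {[84=86], [87=88]}: π^{-1}(V) = {84, 86, 87, 88} ∈ τ ✓.
  V = {[85], [87=88]}: π^{-1}(V) = {85, 87, 88} ∉ τ ✗.
  V = {[84=86], [85], [87=88]}: π^{-1}(V) = {84, 85, 86, 87, 88} ∈ τ ✓.
Open sets in the quotient: τ_Q = {{}, {[85]}, {[84=86], [87=88]}, {[84=86], [85], [87=88]}} (4 elements).


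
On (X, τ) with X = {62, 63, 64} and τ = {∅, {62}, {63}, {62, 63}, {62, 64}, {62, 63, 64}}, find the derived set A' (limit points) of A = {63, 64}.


A' = ∅

For each x ∈ X, list the open sets U ∈ τ with x ∈ U, then check whether U ∩ (A ∖ {x}) ≠ ∅ for every such U.
  x = 62: open {62} ∋ x has {62} ∩ (A ∖ {62}) = ∅, so x is NOT a limit point.
  x = 63: open {63} ∋ x has {63} ∩ (A ∖ {63}) = ∅, so x is NOT a limit point.
  x = 64: open {62, 64} ∋ x has {62, 64} ∩ (A ∖ {64}) = ∅, so x is NOT a limit point.
Collecting: A' = ∅.


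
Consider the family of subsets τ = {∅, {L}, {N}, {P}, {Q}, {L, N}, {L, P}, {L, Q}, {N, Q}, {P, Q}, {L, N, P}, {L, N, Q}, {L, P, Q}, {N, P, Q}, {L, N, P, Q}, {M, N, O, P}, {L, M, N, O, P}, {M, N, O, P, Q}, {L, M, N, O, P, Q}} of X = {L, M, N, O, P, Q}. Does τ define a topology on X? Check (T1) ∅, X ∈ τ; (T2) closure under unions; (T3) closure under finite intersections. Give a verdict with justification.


τ is NOT a topology on X.

Axiom (T1): ∅ ∈ τ? Yes; X ∈ τ? Yes.
Axiom (T2/T3): check pairwise unions and intersections of members of τ.
Counterexample for (T2): {N} ∪ {P} = {N, P} ∉ τ. Therefore τ is NOT a topology.


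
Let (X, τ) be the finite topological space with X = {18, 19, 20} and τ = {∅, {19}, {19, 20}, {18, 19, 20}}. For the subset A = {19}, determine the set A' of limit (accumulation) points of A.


A' = {18, 20}

For each x ∈ X, list the open sets U ∈ τ with x ∈ U, then check whether U ∩ (A ∖ {x}) ≠ ∅ for every such U.
  x = 18: opens ∋ x are {18, 19, 20}; each meets A ∖ {18}, so x IS a limit point.
  x = 19: open {19} ∋ x has {19} ∩ (A ∖ {19}) = ∅, so x is NOT a limit point.
  x = 20: opens ∋ x are {19, 20}, {18, 19, 20}; each meets A ∖ {20}, so x IS a limit point.
Collecting: A' = {18, 20}.


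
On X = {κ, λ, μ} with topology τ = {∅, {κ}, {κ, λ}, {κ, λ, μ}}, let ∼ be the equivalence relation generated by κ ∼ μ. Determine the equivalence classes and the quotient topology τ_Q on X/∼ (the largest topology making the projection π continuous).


X/∼ = {[κ=μ], [λ]}; |τ_Q| = 2.

Equivalence classes: [κ=μ], [λ].
Quotient map π: X → X/∼ sends κ ↦ [κ=μ], λ ↦ [λ], μ ↦ [κ=μ].
For each subset V ⊆ X/∼, compute π^{-1}(V) ⊆ X and check whether π^{-1}(V) ∈ τ. V is open in τ_Q iff π^{-1}(V) ∈ τ.
  V = {}: π^{-1}(V) = ∅ ∈ τ ✓.
  V = {[κ=μ]}: π^{-1}(V) = {κ, μ} ∉ τ ✗.
  V = {[λ]}: π^{-1}(V) = {λ} ∉ τ ✗.
  V = {[κ=μ], [λ]}: π^{-1}(V) = {κ, λ, μ} ∈ τ ✓.
Open sets in the quotient: τ_Q = {{}, {[κ=μ], [λ]}} (2 elements).
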